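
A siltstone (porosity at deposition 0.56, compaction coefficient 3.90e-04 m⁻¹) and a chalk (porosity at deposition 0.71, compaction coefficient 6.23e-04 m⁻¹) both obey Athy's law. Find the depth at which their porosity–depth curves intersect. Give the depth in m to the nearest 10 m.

1020 m

Working in km (1 km = 1000 m; β in km⁻¹ = β in m⁻¹ × 1000):
Set n₀ₐ e^(−βₐZ) = n₀ᵦ e^(−βᵦZ) ⇒ ln(n₀ₐ/n₀ᵦ) = (βₐ − βᵦ)·Z
Z = ln(0.56/0.71) / (0.39 − 0.623) = -0.2373 / -0.233 = 1.019 km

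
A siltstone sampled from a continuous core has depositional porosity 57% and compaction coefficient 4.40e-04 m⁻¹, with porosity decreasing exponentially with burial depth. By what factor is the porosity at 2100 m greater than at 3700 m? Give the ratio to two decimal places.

Working in km (1 km = 1000 m; c in km⁻¹ = c in m⁻¹ × 1000):
phi(z₁)/phi(z₂) = e^(−c·z₁)/e^(−c·z₂) = e^{c(z₂−z₁)}
= exp(0.44 × 1.6) = exp(0.704) = 2.0218

2.02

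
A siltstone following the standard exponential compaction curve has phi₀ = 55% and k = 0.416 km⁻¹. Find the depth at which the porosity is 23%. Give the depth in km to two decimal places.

Invert Athy's law: z = ln(phi₀/phi) / k
z = ln(0.55/0.23) / 0.416 = ln(2.391) / 0.416 = 0.8718 / 0.416 = 2.096 km

2.10 km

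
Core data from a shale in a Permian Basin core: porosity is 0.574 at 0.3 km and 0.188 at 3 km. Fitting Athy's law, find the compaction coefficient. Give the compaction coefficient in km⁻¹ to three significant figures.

0.413 km⁻¹

Athy: φ(Z) = φ₀ e^(−βZ) ⇒ φ₁/φ₂ = e^{β(Z₂−Z₁)} ⇒ β = ln(φ₁/φ₂)/(Z₂−Z₁)
β = ln(0.574/0.188) / (3 − 0.3) = ln(3.053) / 2.7 = 1.1162 / 2.7 = 0.4134 km⁻¹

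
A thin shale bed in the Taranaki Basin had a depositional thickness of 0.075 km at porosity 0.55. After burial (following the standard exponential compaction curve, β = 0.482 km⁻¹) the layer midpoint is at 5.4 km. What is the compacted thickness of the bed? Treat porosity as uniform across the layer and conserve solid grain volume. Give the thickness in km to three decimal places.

0.035 km

Porosity at 5.4 km: φ = 0.55·exp(−0.482×5.4) = 0.0407
Solid-volume conservation: h(1−φ) = h₀(1−φ₀) ⇒ h = h₀·(1−φ₀)/(1−φ)
h = 0.075 × (1 − 0.55)/(1 − 0.0407) = 0.075 × 0.4691 = 0.0352 km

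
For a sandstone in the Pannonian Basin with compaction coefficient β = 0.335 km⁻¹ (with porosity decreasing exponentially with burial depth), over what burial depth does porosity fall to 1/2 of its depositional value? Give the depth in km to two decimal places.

2.07 km

phi/phi₀ = 1/2 ⇒ exp(−β·d) = 1/2 ⇒ d = ln(2) / β
d = 0.6931 / 0.335 = 2.069 km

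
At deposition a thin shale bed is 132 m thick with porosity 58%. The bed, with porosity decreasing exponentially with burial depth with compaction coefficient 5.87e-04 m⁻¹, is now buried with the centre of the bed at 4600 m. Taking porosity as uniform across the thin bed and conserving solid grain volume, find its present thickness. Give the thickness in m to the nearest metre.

Working in km (1 km = 1000 m; k in km⁻¹ = k in m⁻¹ × 1000):
Porosity at 4.6 km: φ = 0.58·exp(−0.587×4.6) = 0.0390
Solid-volume conservation: h(1−φ) = h₀(1−φ₀) ⇒ h = h₀·(1−φ₀)/(1−φ)
h = 0.132 × (1 − 0.58)/(1 − 0.0390) = 0.132 × 0.4370 = 0.0577 km

58 m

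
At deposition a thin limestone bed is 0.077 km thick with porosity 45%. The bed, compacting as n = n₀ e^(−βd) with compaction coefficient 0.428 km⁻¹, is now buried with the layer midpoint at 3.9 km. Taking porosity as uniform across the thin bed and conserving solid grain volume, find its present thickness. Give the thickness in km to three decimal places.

Porosity at 3.9 km: n = 0.45·exp(−0.428×3.9) = 0.0848
Solid-volume conservation: h(1−n) = h₀(1−n₀) ⇒ h = h₀·(1−n₀)/(1−n)
h = 0.077 × (1 − 0.45)/(1 − 0.0848) = 0.077 × 0.6009 = 0.0463 km

0.046 km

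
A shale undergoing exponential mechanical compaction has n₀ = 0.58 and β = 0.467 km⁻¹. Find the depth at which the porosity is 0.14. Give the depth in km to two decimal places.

3.04 km

Invert Athy's law: z = ln(n₀/n) / β
z = ln(0.58/0.14) / 0.467 = ln(4.143) / 0.467 = 1.4214 / 0.467 = 3.044 km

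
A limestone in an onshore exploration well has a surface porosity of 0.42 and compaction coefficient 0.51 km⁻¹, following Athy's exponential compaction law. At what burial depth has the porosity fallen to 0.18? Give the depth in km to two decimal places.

1.66 km

Invert Athy's law: d = ln(phi₀/phi) / k
d = ln(0.42/0.18) / 0.51 = ln(2.333) / 0.51 = 0.8473 / 0.51 = 1.661 km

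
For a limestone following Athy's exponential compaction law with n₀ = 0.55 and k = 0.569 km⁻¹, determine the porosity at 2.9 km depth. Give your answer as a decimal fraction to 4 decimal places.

n = n₀·exp(−k·Z) = 0.55 × exp(−0.569 × 2.9) = 0.55 × exp(−1.65)
  = 0.55 × 0.1920 = 0.1056

0.1056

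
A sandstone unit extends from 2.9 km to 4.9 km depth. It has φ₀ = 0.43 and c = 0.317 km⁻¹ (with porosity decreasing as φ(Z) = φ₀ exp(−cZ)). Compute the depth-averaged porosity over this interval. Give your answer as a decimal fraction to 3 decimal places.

⟨φ⟩ = (1/(Z₂−Z₁)) ∫ φ₀ e^(−cZ) dZ = φ₀·(e^(−c·Z₁) − e^(−c·Z₂)) / (c·(Z₂−Z₁))
e^(−0.317×2.9) = 0.3988; e^(−0.317×4.9) = 0.2115
⟨φ⟩ = 0.43 × (0.3988 − 0.2115) / (0.317 × 2) = 0.43 × 0.2953 = 0.1270

0.127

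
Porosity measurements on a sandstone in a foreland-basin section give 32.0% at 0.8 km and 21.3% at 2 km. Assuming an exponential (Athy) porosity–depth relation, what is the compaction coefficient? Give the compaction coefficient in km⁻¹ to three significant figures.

0.339 km⁻¹

Athy: φ(d) = φ₀ e^(−cd) ⇒ φ₁/φ₂ = e^{c(d₂−d₁)} ⇒ c = ln(φ₁/φ₂)/(d₂−d₁)
c = ln(0.32/0.213) / (2 − 0.8) = ln(1.502) / 1.2 = 0.4070 / 1.2 = 0.3392 km⁻¹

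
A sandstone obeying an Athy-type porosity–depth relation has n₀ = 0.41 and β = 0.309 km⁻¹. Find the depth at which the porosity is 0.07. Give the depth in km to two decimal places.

Invert Athy's law: Z = ln(n₀/n) / β
Z = ln(0.41/0.07) / 0.309 = ln(5.857) / 0.309 = 1.7677 / 0.309 = 5.721 km

5.72 km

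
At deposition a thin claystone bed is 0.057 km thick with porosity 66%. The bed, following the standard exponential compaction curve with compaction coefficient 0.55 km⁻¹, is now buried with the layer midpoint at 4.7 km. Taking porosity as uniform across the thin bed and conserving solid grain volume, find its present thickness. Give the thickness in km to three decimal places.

Porosity at 4.7 km: phi = 0.66·exp(−0.55×4.7) = 0.0498
Solid-volume conservation: h(1−phi) = h₀(1−phi₀) ⇒ h = h₀·(1−phi₀)/(1−phi)
h = 0.057 × (1 − 0.66)/(1 − 0.0498) = 0.057 × 0.3578 = 0.0204 km

0.020 km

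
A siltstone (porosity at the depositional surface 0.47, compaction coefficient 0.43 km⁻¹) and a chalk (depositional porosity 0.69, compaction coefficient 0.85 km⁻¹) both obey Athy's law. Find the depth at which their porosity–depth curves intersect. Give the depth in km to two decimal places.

Set φ₀ₐ e^(−βₐZ) = φ₀ᵦ e^(−βᵦZ) ⇒ ln(φ₀ₐ/φ₀ᵦ) = (βₐ − βᵦ)·Z
Z = ln(0.47/0.69) / (0.43 − 0.85) = -0.3840 / -0.42 = 0.914 km

0.91 km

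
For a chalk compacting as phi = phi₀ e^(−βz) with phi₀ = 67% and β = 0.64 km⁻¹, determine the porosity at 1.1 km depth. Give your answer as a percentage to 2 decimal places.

phi = phi₀·exp(−β·z) = 0.67 × exp(−0.64 × 1.1) = 0.67 × exp(−0.704)
  = 0.67 × 0.4946 = 0.3314

33.14%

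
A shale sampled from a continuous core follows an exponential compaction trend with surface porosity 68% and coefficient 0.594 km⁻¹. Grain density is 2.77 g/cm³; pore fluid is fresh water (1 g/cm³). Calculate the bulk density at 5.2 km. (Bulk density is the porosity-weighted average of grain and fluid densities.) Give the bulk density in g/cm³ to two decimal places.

2.72 g/cm³

Porosity at depth: n = 0.68·exp(−0.594×5.2) = 0.68×0.0456 = 0.0310
Bulk density: ρ_b = (1−n)ρ_g + n·ρ_f = 0.9690×2.77 + 0.0310×1
       = 2.684 + 0.031 = 2.715 g/cm³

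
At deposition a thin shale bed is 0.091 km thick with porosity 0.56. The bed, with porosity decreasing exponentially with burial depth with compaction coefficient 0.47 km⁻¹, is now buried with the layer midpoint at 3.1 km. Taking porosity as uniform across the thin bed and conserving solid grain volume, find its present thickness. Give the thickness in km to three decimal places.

Porosity at 3.1 km: φ = 0.56·exp(−0.47×3.1) = 0.1304
Solid-volume conservation: h(1−φ) = h₀(1−φ₀) ⇒ h = h₀·(1−φ₀)/(1−φ)
h = 0.091 × (1 − 0.56)/(1 − 0.1304) = 0.091 × 0.5060 = 0.0460 km

0.046 km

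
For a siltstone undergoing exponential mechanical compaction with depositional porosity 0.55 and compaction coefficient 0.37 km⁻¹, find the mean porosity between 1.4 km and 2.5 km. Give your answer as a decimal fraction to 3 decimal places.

0.269

⟨n⟩ = (1/(Z₂−Z₁)) ∫ n₀ e^(−kZ) dZ = n₀·(e^(−k·Z₁) − e^(−k·Z₂)) / (k·(Z₂−Z₁))
e^(−0.37×1.4) = 0.5957; e^(−0.37×2.5) = 0.3965
⟨n⟩ = 0.55 × (0.5957 − 0.3965) / (0.37 × 1.1) = 0.55 × 0.4894 = 0.2692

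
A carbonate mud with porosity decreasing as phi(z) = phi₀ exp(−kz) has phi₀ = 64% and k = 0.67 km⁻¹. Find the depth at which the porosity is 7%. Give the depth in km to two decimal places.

3.30 km

Invert Athy's law: z = ln(phi₀/phi) / k
z = ln(0.64/0.07) / 0.67 = ln(9.143) / 0.67 = 2.2130 / 0.67 = 3.303 km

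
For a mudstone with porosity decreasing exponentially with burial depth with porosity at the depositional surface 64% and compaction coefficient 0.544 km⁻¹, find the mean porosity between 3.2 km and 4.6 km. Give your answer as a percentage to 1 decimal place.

7.9%

⟨phi⟩ = (1/(Z₂−Z₁)) ∫ phi₀ e^(−cZ) dZ = phi₀·(e^(−c·Z₁) − e^(−c·Z₂)) / (c·(Z₂−Z₁))
e^(−0.544×3.2) = 0.1754; e^(−0.544×4.6) = 0.0819
⟨phi⟩ = 0.64 × (0.1754 − 0.0819) / (0.544 × 1.4) = 0.64 × 0.1228 = 0.0786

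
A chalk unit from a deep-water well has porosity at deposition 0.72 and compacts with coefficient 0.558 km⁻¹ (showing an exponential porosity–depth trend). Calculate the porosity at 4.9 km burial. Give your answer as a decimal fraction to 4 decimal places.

0.0468

phi = phi₀·exp(−k·Z) = 0.72 × exp(−0.558 × 4.9) = 0.72 × exp(−2.734)
  = 0.72 × 0.0649 = 0.0468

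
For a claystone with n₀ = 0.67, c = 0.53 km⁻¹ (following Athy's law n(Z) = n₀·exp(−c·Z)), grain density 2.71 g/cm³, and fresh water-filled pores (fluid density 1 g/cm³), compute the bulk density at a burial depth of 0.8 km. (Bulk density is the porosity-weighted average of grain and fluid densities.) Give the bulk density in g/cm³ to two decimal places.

Porosity at depth: n = 0.67·exp(−0.53×0.8) = 0.67×0.6544 = 0.4385
Bulk density: ρ_b = (1−n)ρ_g + n·ρ_f = 0.5615×2.71 + 0.4385×1
       = 1.522 + 0.438 = 1.960 g/cm³

1.96 g/cm³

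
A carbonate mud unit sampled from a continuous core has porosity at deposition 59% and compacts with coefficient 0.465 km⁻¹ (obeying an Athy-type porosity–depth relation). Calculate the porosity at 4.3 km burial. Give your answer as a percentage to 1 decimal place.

φ = φ₀·exp(−β·d) = 0.59 × exp(−0.465 × 4.3) = 0.59 × exp(−2)
  = 0.59 × 0.1354 = 0.0799

8.0%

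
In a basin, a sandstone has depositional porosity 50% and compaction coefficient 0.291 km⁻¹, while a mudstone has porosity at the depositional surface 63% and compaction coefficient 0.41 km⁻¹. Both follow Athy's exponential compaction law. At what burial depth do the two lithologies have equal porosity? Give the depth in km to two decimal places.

Set φ₀ₐ e^(−cₐz) = φ₀ᵦ e^(−cᵦz) ⇒ ln(φ₀ₐ/φ₀ᵦ) = (cₐ − cᵦ)·z
z = ln(0.5/0.63) / (0.291 − 0.41) = -0.2311 / -0.119 = 1.942 km

1.94 km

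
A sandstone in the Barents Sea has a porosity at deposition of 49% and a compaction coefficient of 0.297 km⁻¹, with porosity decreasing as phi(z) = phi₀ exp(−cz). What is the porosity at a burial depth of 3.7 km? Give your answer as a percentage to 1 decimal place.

phi = phi₀·exp(−c·z) = 0.49 × exp(−0.297 × 3.7) = 0.49 × exp(−1.099)
  = 0.49 × 0.3332 = 0.1633

16.3%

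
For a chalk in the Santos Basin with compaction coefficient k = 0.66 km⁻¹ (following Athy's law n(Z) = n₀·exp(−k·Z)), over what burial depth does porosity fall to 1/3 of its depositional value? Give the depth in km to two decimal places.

n/n₀ = 1/3 ⇒ exp(−k·Z) = 1/3 ⇒ Z = ln(3) / k
Z = 1.0986 / 0.66 = 1.665 km

1.66 km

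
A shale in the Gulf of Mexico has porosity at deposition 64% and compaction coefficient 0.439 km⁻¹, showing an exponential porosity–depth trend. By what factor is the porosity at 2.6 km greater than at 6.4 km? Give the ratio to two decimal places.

5.30

φ(d₁)/φ(d₂) = e^(−c·d₁)/e^(−c·d₂) = e^{c(d₂−d₁)}
= exp(0.439 × 3.8) = exp(1.668) = 5.3026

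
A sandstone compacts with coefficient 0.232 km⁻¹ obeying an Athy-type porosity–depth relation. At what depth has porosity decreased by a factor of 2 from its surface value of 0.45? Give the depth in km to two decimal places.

2.99 km

phi/phi₀ = 1/2 ⇒ exp(−β·d) = 1/2 ⇒ d = ln(2) / β
d = 0.6931 / 0.232 = 2.988 km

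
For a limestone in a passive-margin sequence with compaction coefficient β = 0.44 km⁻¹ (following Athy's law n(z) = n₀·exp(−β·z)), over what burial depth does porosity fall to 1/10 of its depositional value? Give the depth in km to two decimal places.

n/n₀ = 1/10 ⇒ exp(−β·z) = 1/10 ⇒ z = ln(10) / β
z = 2.3026 / 0.44 = 5.233 km

5.23 km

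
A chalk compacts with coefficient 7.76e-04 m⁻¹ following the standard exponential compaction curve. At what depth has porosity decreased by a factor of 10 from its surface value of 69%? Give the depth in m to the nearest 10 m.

Working in km (1 km = 1000 m; β in km⁻¹ = β in m⁻¹ × 1000):
phi/phi₀ = 1/10 ⇒ exp(−β·Z) = 1/10 ⇒ Z = ln(10) / β
Z = 2.3026 / 0.776 = 2.967 km

2970 m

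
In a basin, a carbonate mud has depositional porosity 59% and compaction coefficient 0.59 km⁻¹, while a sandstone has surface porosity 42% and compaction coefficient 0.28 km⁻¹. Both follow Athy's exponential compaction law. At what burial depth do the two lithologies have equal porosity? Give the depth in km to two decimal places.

Set phi₀ₐ e^(−kₐZ) = phi₀ᵦ e^(−kᵦZ) ⇒ ln(phi₀ₐ/phi₀ᵦ) = (kₐ − kᵦ)·Z
Z = ln(0.59/0.42) / (0.59 − 0.28) = 0.3399 / 0.31 = 1.096 km

1.10 km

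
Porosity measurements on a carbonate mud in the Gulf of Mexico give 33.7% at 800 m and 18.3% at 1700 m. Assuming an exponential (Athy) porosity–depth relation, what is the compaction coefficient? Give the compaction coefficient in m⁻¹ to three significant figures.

0.000678 m⁻¹

Working in km (1 km = 1000 m; c in km⁻¹ = c in m⁻¹ × 1000):
Athy: phi(d) = phi₀ e^(−cd) ⇒ phi₁/phi₂ = e^{c(d₂−d₁)} ⇒ c = ln(phi₁/phi₂)/(d₂−d₁)
c = ln(0.337/0.183) / (1.7 − 0.8) = ln(1.842) / 0.9 = 0.6106 / 0.9 = 0.6784 km⁻¹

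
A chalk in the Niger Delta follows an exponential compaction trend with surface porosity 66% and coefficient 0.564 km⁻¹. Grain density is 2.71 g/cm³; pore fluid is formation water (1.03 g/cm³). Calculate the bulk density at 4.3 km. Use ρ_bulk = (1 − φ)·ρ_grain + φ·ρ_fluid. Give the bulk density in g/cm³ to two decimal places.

Porosity at depth: phi = 0.66·exp(−0.564×4.3) = 0.66×0.0885 = 0.0584
Bulk density: ρ_b = (1−phi)ρ_g + phi·ρ_f = 0.9416×2.71 + 0.0584×1.03
       = 2.552 + 0.060 = 2.612 g/cm³

2.61 g/cm³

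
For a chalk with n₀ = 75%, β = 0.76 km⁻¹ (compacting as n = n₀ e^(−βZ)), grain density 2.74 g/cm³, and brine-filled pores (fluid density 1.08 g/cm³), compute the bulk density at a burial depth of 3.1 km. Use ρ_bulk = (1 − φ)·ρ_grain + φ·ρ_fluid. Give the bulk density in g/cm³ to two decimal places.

2.62 g/cm³

Porosity at depth: n = 0.75·exp(−0.76×3.1) = 0.75×0.0948 = 0.0711
Bulk density: ρ_b = (1−n)ρ_g + n·ρ_f = 0.9289×2.74 + 0.0711×1.08
       = 2.545 + 0.077 = 2.622 g/cm³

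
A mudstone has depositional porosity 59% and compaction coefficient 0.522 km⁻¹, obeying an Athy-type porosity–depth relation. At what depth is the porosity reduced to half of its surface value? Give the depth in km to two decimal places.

φ/φ₀ = 1/2 ⇒ exp(−β·z) = 1/2 ⇒ z = ln(2) / β
z = 0.6931 / 0.522 = 1.328 km

1.33 km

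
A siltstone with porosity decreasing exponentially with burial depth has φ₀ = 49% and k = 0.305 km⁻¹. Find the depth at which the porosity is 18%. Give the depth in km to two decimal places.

Invert Athy's law: z = ln(φ₀/φ) / k
z = ln(0.49/0.18) / 0.305 = ln(2.722) / 0.305 = 1.0014 / 0.305 = 3.283 km

3.28 km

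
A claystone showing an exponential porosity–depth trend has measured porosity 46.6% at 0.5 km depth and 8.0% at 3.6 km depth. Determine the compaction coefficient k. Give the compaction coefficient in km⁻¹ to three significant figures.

0.568 km⁻¹

Athy: n(d) = n₀ e^(−kd) ⇒ n₁/n₂ = e^{k(d₂−d₁)} ⇒ k = ln(n₁/n₂)/(d₂−d₁)
k = ln(0.466/0.08) / (3.6 − 0.5) = ln(5.825) / 3.1 = 1.7622 / 3.1 = 0.5684 km⁻¹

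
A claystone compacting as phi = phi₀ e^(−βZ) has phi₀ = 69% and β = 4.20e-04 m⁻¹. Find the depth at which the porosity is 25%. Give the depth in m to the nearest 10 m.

Working in km (1 km = 1000 m; β in km⁻¹ = β in m⁻¹ × 1000):
Invert Athy's law: Z = ln(phi₀/phi) / β
Z = ln(0.69/0.25) / 0.42 = ln(2.76) / 0.42 = 1.0152 / 0.42 = 2.417 km

2420 m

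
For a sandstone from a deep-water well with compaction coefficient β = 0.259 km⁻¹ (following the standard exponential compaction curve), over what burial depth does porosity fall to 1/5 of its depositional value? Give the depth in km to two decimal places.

φ/φ₀ = 1/5 ⇒ exp(−β·z) = 1/5 ⇒ z = ln(5) / β
z = 1.6094 / 0.259 = 6.214 km

6.21 km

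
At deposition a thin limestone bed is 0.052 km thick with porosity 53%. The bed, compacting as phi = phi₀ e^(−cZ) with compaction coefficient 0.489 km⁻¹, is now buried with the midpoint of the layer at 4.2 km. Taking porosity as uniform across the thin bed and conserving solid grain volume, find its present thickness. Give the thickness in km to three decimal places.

Porosity at 4.2 km: phi = 0.53·exp(−0.489×4.2) = 0.0680
Solid-volume conservation: h(1−phi) = h₀(1−phi₀) ⇒ h = h₀·(1−phi₀)/(1−phi)
h = 0.052 × (1 − 0.53)/(1 − 0.0680) = 0.052 × 0.5043 = 0.0262 km

0.026 km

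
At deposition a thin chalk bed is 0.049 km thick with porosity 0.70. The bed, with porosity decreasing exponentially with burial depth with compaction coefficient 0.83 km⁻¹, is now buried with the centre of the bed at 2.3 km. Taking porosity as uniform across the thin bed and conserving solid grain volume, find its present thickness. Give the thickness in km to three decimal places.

0.016 km

Porosity at 2.3 km: phi = 0.7·exp(−0.83×2.3) = 0.1038
Solid-volume conservation: h(1−phi) = h₀(1−phi₀) ⇒ h = h₀·(1−phi₀)/(1−phi)
h = 0.049 × (1 − 0.7)/(1 − 0.1038) = 0.049 × 0.3347 = 0.0164 km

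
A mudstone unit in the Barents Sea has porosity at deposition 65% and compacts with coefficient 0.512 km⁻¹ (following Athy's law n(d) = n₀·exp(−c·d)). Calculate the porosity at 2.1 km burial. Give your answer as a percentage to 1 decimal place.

22.2%

n = n₀·exp(−c·d) = 0.65 × exp(−0.512 × 2.1) = 0.65 × exp(−1.075)
  = 0.65 × 0.3412 = 0.2218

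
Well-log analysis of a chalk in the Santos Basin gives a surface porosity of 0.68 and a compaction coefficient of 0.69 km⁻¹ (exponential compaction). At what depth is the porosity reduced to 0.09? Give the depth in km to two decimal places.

Invert Athy's law: d = ln(n₀/n) / c
d = ln(0.68/0.09) / 0.69 = ln(7.556) / 0.69 = 2.0223 / 0.69 = 2.931 km

2.93 km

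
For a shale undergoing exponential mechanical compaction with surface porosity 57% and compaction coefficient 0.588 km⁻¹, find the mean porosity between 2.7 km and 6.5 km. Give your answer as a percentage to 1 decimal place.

4.7%

⟨φ⟩ = (1/(Z₂−Z₁)) ∫ φ₀ e^(−βZ) dZ = φ₀·(e^(−β·Z₁) − e^(−β·Z₂)) / (β·(Z₂−Z₁))
e^(−0.588×2.7) = 0.2044; e^(−0.588×6.5) = 0.0219
⟨φ⟩ = 0.57 × (0.2044 − 0.0219) / (0.588 × 3.8) = 0.57 × 0.0817 = 0.0466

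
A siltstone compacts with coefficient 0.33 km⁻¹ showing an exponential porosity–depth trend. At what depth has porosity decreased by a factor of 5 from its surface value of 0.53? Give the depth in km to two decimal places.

4.88 km

φ/φ₀ = 1/5 ⇒ exp(−k·Z) = 1/5 ⇒ Z = ln(5) / k
Z = 1.6094 / 0.33 = 4.877 km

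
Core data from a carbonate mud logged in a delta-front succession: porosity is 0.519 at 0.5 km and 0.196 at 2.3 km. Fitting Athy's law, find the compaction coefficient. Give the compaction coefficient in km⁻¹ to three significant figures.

Athy: phi(Z) = phi₀ e^(−cZ) ⇒ phi₁/phi₂ = e^{c(Z₂−Z₁)} ⇒ c = ln(phi₁/phi₂)/(Z₂−Z₁)
c = ln(0.519/0.196) / (2.3 − 0.5) = ln(2.648) / 1.8 = 0.9738 / 1.8 = 0.541 km⁻¹

0.541 km⁻¹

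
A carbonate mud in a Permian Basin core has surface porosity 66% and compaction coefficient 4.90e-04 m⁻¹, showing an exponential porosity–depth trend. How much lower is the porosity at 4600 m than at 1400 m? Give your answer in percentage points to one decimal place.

26.3 percentage points

Working in km (1 km = 1000 m; β in km⁻¹ = β in m⁻¹ × 1000):
phi(1.4) = 0.66·e^(−0.49×1.4) = 0.3324
phi(4.6) = 0.66·e^(−0.49×4.6) = 0.0693
Δphi = 0.3324 − 0.0693 = 0.2631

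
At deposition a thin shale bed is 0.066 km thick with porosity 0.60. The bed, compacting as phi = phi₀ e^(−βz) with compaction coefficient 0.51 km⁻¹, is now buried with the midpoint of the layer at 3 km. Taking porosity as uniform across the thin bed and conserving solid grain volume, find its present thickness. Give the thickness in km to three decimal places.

0.030 km

Porosity at 3 km: phi = 0.6·exp(−0.51×3) = 0.1299
Solid-volume conservation: h(1−phi) = h₀(1−phi₀) ⇒ h = h₀·(1−phi₀)/(1−phi)
h = 0.066 × (1 − 0.6)/(1 − 0.1299) = 0.066 × 0.4597 = 0.0303 km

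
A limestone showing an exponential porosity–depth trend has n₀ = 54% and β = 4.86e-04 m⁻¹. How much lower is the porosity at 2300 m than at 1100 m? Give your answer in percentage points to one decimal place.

Working in km (1 km = 1000 m; β in km⁻¹ = β in m⁻¹ × 1000):
n(1.1) = 0.54·e^(−0.486×1.1) = 0.3164
n(2.3) = 0.54·e^(−0.486×2.3) = 0.1766
Δn = 0.3164 − 0.1766 = 0.1398

14.0 percentage points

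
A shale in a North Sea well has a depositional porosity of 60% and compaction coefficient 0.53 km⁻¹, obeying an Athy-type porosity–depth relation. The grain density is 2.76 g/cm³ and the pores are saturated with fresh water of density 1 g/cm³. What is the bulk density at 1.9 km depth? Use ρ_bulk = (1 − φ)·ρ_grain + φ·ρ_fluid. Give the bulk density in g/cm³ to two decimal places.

Porosity at depth: phi = 0.6·exp(−0.53×1.9) = 0.6×0.3653 = 0.2192
Bulk density: ρ_b = (1−phi)ρ_g + phi·ρ_f = 0.7808×2.76 + 0.2192×1
       = 2.155 + 0.219 = 2.374 g/cm³

2.37 g/cm³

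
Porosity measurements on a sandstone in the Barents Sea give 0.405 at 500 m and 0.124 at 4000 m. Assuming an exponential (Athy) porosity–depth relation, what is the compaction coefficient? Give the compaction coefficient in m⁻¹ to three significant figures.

Working in km (1 km = 1000 m; k in km⁻¹ = k in m⁻¹ × 1000):
Athy: phi(Z) = phi₀ e^(−kZ) ⇒ phi₁/phi₂ = e^{k(Z₂−Z₁)} ⇒ k = ln(phi₁/phi₂)/(Z₂−Z₁)
k = ln(0.405/0.124) / (4 − 0.5) = ln(3.266) / 3.5 = 1.1836 / 3.5 = 0.3382 km⁻¹

0.000338 m⁻¹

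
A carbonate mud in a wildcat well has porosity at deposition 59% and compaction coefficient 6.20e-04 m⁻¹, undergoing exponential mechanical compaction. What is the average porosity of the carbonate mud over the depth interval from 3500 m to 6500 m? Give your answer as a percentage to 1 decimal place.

3.1%

Working in km (1 km = 1000 m; c in km⁻¹ = c in m⁻¹ × 1000):
⟨phi⟩ = (1/(z₂−z₁)) ∫ phi₀ e^(−cz) dz = phi₀·(e^(−c·z₁) − e^(−c·z₂)) / (c·(z₂−z₁))
e^(−0.62×3.5) = 0.1142; e^(−0.62×6.5) = 0.0178
⟨phi⟩ = 0.59 × (0.1142 − 0.0178) / (0.62 × 3) = 0.59 × 0.0518 = 0.0306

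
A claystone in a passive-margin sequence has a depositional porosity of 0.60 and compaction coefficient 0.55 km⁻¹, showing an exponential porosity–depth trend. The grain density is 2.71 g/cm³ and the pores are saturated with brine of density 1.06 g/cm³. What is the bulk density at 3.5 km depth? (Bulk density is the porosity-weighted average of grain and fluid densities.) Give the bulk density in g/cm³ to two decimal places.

2.57 g/cm³

Porosity at depth: phi = 0.6·exp(−0.55×3.5) = 0.6×0.1459 = 0.0875
Bulk density: ρ_b = (1−phi)ρ_g + phi·ρ_f = 0.9125×2.71 + 0.0875×1.06
       = 2.473 + 0.093 = 2.566 g/cm³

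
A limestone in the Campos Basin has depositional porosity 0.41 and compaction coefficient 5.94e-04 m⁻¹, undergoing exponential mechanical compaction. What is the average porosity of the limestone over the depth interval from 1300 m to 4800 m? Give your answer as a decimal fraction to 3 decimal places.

0.080

Working in km (1 km = 1000 m; β in km⁻¹ = β in m⁻¹ × 1000):
⟨φ⟩ = (1/(z₂−z₁)) ∫ φ₀ e^(−βz) dz = φ₀·(e^(−β·z₁) − e^(−β·z₂)) / (β·(z₂−z₁))
e^(−0.594×1.3) = 0.4620; e^(−0.594×4.8) = 0.0578
⟨φ⟩ = 0.41 × (0.4620 − 0.0578) / (0.594 × 3.5) = 0.41 × 0.1944 = 0.0797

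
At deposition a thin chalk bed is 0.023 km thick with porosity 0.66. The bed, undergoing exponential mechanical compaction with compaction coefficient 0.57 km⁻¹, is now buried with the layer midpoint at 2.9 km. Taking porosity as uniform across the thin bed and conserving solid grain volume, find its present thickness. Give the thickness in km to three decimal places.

0.009 km

Porosity at 2.9 km: phi = 0.66·exp(−0.57×2.9) = 0.1264
Solid-volume conservation: h(1−phi) = h₀(1−phi₀) ⇒ h = h₀·(1−phi₀)/(1−phi)
h = 0.023 × (1 − 0.66)/(1 − 0.1264) = 0.023 × 0.3892 = 0.0090 km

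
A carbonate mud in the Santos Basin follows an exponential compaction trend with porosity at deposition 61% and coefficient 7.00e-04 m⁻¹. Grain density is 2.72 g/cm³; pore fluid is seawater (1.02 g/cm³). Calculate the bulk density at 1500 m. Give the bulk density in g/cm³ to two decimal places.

Working in km (1 km = 1000 m; k in km⁻¹ = k in m⁻¹ × 1000):
Porosity at depth: φ = 0.61·exp(−0.7×1.5) = 0.61×0.3499 = 0.2135
Bulk density: ρ_b = (1−φ)ρ_g + φ·ρ_f = 0.7865×2.72 + 0.2135×1.02
       = 2.139 + 0.218 = 2.357 g/cm³

2.36 g/cm³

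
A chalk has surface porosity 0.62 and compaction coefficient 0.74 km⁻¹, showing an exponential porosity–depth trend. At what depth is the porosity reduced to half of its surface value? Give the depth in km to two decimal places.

phi/phi₀ = 1/2 ⇒ exp(−k·d) = 1/2 ⇒ d = ln(2) / k
d = 0.6931 / 0.74 = 0.937 km

0.94 km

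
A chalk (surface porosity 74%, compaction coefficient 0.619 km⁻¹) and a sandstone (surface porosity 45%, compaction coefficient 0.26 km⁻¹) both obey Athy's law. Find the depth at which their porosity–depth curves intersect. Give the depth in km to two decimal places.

Set phi₀ₐ e^(−βₐZ) = phi₀ᵦ e^(−βᵦZ) ⇒ ln(phi₀ₐ/phi₀ᵦ) = (βₐ − βᵦ)·Z
Z = ln(0.74/0.45) / (0.619 − 0.26) = 0.4974 / 0.359 = 1.386 km

1.39 km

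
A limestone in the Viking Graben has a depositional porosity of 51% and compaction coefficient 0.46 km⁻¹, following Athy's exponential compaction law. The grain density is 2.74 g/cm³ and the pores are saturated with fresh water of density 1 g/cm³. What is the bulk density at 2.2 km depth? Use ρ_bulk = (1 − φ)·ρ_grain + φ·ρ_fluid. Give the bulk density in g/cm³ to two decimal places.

Porosity at depth: n = 0.51·exp(−0.46×2.2) = 0.51×0.3635 = 0.1854
Bulk density: ρ_b = (1−n)ρ_g + n·ρ_f = 0.8146×2.74 + 0.1854×1
       = 2.232 + 0.185 = 2.417 g/cm³

2.42 g/cm³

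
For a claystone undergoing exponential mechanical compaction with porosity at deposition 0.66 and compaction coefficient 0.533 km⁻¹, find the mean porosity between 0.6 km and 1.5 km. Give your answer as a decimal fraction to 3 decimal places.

⟨phi⟩ = (1/(Z₂−Z₁)) ∫ phi₀ e^(−cZ) dZ = phi₀·(e^(−c·Z₁) − e^(−c·Z₂)) / (c·(Z₂−Z₁))
e^(−0.533×0.6) = 0.7263; e^(−0.533×1.5) = 0.4496
⟨phi⟩ = 0.66 × (0.7263 − 0.4496) / (0.533 × 0.9) = 0.66 × 0.5769 = 0.3808

0.381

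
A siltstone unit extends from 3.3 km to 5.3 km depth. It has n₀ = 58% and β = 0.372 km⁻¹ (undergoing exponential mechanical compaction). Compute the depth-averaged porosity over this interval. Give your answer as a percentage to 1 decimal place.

12.0%

⟨n⟩ = (1/(z₂−z₁)) ∫ n₀ e^(−βz) dz = n₀·(e^(−β·z₁) − e^(−β·z₂)) / (β·(z₂−z₁))
e^(−0.372×3.3) = 0.2930; e^(−0.372×5.3) = 0.1392
⟨n⟩ = 0.58 × (0.2930 − 0.1392) / (0.372 × 2) = 0.58 × 0.2067 = 0.1199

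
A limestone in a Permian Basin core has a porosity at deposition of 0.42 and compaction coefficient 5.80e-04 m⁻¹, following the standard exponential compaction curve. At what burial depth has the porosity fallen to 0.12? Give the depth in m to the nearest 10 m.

2160 m

Working in km (1 km = 1000 m; k in km⁻¹ = k in m⁻¹ × 1000):
Invert Athy's law: z = ln(n₀/n) / k
z = ln(0.42/0.12) / 0.58 = ln(3.5) / 0.58 = 1.2528 / 0.58 = 2.160 km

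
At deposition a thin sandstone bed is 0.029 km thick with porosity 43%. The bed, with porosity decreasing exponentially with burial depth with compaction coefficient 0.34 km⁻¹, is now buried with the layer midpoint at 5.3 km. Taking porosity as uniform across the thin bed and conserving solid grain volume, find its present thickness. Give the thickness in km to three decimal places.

0.018 km

Porosity at 5.3 km: φ = 0.43·exp(−0.34×5.3) = 0.0709
Solid-volume conservation: h(1−φ) = h₀(1−φ₀) ⇒ h = h₀·(1−φ₀)/(1−φ)
h = 0.029 × (1 − 0.43)/(1 − 0.0709) = 0.029 × 0.6135 = 0.0178 km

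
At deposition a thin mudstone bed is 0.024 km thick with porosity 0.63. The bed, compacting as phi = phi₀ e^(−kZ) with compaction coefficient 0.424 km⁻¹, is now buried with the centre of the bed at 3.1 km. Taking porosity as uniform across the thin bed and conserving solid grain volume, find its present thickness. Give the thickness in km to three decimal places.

Porosity at 3.1 km: phi = 0.63·exp(−0.424×3.1) = 0.1692
Solid-volume conservation: h(1−phi) = h₀(1−phi₀) ⇒ h = h₀·(1−phi₀)/(1−phi)
h = 0.024 × (1 − 0.63)/(1 − 0.1692) = 0.024 × 0.4454 = 0.0107 km

0.011 km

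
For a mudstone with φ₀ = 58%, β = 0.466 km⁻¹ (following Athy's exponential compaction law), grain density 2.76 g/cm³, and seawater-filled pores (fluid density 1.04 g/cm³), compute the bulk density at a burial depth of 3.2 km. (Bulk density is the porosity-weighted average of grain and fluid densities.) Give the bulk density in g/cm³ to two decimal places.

2.54 g/cm³

Porosity at depth: φ = 0.58·exp(−0.466×3.2) = 0.58×0.2251 = 0.1306
Bulk density: ρ_b = (1−φ)ρ_g + φ·ρ_f = 0.8694×2.76 + 0.1306×1.04
       = 2.400 + 0.136 = 2.535 g/cm³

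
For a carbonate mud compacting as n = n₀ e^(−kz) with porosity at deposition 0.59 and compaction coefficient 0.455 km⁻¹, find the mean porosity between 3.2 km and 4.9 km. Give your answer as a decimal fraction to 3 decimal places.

⟨n⟩ = (1/(z₂−z₁)) ∫ n₀ e^(−kz) dz = n₀·(e^(−k·z₁) − e^(−k·z₂)) / (k·(z₂−z₁))
e^(−0.455×3.2) = 0.2332; e^(−0.455×4.9) = 0.1076
⟨n⟩ = 0.59 × (0.2332 − 0.1076) / (0.455 × 1.7) = 0.59 × 0.1624 = 0.0958

0.096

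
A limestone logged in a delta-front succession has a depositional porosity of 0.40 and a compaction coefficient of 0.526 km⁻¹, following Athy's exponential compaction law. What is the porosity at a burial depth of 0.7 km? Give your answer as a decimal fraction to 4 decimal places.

φ = φ₀·exp(−β·Z) = 0.4 × exp(−0.526 × 0.7) = 0.4 × exp(−0.3682)
  = 0.4 × 0.6920 = 0.2768

0.2768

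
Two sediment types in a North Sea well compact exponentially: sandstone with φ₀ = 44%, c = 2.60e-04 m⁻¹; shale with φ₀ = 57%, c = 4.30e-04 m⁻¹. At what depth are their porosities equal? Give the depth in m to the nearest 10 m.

Working in km (1 km = 1000 m; c in km⁻¹ = c in m⁻¹ × 1000):
Set φ₀ₐ e^(−cₐd) = φ₀ᵦ e^(−cᵦd) ⇒ ln(φ₀ₐ/φ₀ᵦ) = (cₐ − cᵦ)·d
d = ln(0.44/0.57) / (0.26 − 0.43) = -0.2589 / -0.17 = 1.523 km

1520 m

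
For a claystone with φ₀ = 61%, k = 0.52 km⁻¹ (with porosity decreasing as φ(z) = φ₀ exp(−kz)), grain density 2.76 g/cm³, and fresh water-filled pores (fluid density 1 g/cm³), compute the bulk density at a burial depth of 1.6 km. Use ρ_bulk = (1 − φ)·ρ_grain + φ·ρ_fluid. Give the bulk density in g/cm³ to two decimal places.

2.29 g/cm³

Porosity at depth: φ = 0.61·exp(−0.52×1.6) = 0.61×0.4352 = 0.2655
Bulk density: ρ_b = (1−φ)ρ_g + φ·ρ_f = 0.7345×2.76 + 0.2655×1
       = 2.027 + 0.265 = 2.293 g/cm³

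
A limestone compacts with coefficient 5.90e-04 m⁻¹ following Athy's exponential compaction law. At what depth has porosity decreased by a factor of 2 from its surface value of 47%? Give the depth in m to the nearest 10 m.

Working in km (1 km = 1000 m; k in km⁻¹ = k in m⁻¹ × 1000):
φ/φ₀ = 1/2 ⇒ exp(−k·z) = 1/2 ⇒ z = ln(2) / k
z = 0.6931 / 0.59 = 1.175 km

1170 m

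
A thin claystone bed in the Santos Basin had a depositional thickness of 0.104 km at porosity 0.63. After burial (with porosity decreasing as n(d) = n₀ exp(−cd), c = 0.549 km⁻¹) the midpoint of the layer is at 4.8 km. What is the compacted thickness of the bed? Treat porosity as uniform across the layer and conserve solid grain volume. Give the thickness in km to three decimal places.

0.040 km

Porosity at 4.8 km: n = 0.63·exp(−0.549×4.8) = 0.0452
Solid-volume conservation: h(1−n) = h₀(1−n₀) ⇒ h = h₀·(1−n₀)/(1−n)
h = 0.104 × (1 − 0.63)/(1 − 0.0452) = 0.104 × 0.3875 = 0.0403 km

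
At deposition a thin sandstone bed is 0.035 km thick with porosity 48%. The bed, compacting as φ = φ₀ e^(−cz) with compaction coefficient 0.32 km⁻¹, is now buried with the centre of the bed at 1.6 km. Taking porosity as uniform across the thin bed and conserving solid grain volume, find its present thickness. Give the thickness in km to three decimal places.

0.026 km

Porosity at 1.6 km: φ = 0.48·exp(−0.32×1.6) = 0.2877
Solid-volume conservation: h(1−φ) = h₀(1−φ₀) ⇒ h = h₀·(1−φ₀)/(1−φ)
h = 0.035 × (1 − 0.48)/(1 − 0.2877) = 0.035 × 0.7300 = 0.0255 km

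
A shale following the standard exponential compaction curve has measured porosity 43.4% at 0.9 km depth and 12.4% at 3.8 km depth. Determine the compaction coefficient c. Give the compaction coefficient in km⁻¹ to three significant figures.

Athy: n(z) = n₀ e^(−cz) ⇒ n₁/n₂ = e^{c(z₂−z₁)} ⇒ c = ln(n₁/n₂)/(z₂−z₁)
c = ln(0.434/0.124) / (3.8 − 0.9) = ln(3.5) / 2.9 = 1.2528 / 2.9 = 0.432 km⁻¹

0.432 km⁻¹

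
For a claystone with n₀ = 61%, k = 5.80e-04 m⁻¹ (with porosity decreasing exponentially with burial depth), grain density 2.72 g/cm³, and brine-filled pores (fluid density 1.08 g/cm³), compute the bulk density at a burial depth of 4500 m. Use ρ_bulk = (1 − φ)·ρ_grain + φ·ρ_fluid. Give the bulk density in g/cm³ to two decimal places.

2.65 g/cm³

Working in km (1 km = 1000 m; k in km⁻¹ = k in m⁻¹ × 1000):
Porosity at depth: n = 0.61·exp(−0.58×4.5) = 0.61×0.0735 = 0.0449
Bulk density: ρ_b = (1−n)ρ_g + n·ρ_f = 0.9551×2.72 + 0.0449×1.08
       = 2.598 + 0.048 = 2.646 g/cm³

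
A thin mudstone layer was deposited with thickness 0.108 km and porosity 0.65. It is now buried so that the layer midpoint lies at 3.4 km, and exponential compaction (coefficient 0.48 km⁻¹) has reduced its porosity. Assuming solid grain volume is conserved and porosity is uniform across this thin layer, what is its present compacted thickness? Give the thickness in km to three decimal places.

Porosity at 3.4 km: n = 0.65·exp(−0.48×3.4) = 0.1271
Solid-volume conservation: h(1−n) = h₀(1−n₀) ⇒ h = h₀·(1−n₀)/(1−n)
h = 0.108 × (1 − 0.65)/(1 − 0.1271) = 0.108 × 0.4010 = 0.0433 km

0.043 km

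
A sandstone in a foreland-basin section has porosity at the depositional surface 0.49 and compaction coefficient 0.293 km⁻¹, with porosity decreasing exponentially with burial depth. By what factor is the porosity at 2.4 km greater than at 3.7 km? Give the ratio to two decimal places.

phi(z₁)/phi(z₂) = e^(−β·z₁)/e^(−β·z₂) = e^{β(z₂−z₁)}
= exp(0.293 × 1.3) = exp(0.3809) = 1.4636

1.46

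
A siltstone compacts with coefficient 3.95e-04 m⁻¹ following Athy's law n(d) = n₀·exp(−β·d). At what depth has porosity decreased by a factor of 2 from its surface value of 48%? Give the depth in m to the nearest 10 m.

1750 m

Working in km (1 km = 1000 m; β in km⁻¹ = β in m⁻¹ × 1000):
n/n₀ = 1/2 ⇒ exp(−β·d) = 1/2 ⇒ d = ln(2) / β
d = 0.6931 / 0.395 = 1.755 km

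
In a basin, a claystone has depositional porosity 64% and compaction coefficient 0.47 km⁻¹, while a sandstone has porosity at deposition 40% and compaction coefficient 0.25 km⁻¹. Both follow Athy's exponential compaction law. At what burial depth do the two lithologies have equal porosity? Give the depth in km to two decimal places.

2.14 km

Set φ₀ₐ e^(−cₐZ) = φ₀ᵦ e^(−cᵦZ) ⇒ ln(φ₀ₐ/φ₀ᵦ) = (cₐ − cᵦ)·Z
Z = ln(0.64/0.4) / (0.47 − 0.25) = 0.4700 / 0.22 = 2.136 km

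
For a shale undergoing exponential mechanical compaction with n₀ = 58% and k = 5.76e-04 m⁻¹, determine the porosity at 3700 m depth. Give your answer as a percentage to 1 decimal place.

Working in km (1 km = 1000 m; k in km⁻¹ = k in m⁻¹ × 1000):
n = n₀·exp(−k·Z) = 0.58 × exp(−0.576 × 3.7) = 0.58 × exp(−2.131)
  = 0.58 × 0.1187 = 0.0688

6.9%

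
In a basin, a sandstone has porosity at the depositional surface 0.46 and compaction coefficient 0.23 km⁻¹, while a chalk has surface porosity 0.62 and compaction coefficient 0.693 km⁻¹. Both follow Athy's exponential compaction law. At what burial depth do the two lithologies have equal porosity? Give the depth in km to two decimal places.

Set n₀ₐ e^(−βₐz) = n₀ᵦ e^(−βᵦz) ⇒ ln(n₀ₐ/n₀ᵦ) = (βₐ − βᵦ)·z
z = ln(0.46/0.62) / (0.23 − 0.693) = -0.2985 / -0.463 = 0.645 km

0.64 km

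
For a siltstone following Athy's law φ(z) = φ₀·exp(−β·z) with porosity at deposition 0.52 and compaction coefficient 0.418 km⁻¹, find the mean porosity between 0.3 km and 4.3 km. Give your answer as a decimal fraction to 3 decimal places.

⟨φ⟩ = (1/(z₂−z₁)) ∫ φ₀ e^(−βz) dz = φ₀·(e^(−β·z₁) − e^(−β·z₂)) / (β·(z₂−z₁))
e^(−0.418×0.3) = 0.8821; e^(−0.418×4.3) = 0.1657
⟨φ⟩ = 0.52 × (0.8821 − 0.1657) / (0.418 × 4) = 0.52 × 0.4285 = 0.2228

0.223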